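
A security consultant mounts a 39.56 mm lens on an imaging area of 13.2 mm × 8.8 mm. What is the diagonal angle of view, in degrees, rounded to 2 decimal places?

22.68°

Sensor diagonal = √(13.2² + 8.8²) = √251.6800 ≈ 15.8644 mm.
Angle of view α = 2·arctan(d/2f) with d = 15.8644 mm and f = 39.56 mm.
d/2f = 0.20051; arctan(0.20051) ≈ 11.3381°, so α ≈ 22.6762°.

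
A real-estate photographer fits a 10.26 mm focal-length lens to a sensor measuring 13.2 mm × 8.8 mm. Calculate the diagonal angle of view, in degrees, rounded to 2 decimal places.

75.42°

Sensor diagonal = √(13.2² + 8.8²) = √251.6800 ≈ 15.8644 mm.
Angle of view α = 2·arctan(d/2f) with d = 15.8644 mm and f = 10.26 mm.
d/2f = 0.77312; arctan(0.77312) ≈ 37.7083°, so α ≈ 75.4167°.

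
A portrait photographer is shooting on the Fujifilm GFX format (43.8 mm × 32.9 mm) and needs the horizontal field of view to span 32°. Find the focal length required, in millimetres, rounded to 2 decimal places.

From α = 2·arctan(w/2f) we get f = w / (2·tan(α/2)).
With w = 43.8 mm and α/2 = 16°, tan(α/2) ≈ 0.28675, so f ≈ 43.8 / 0.57349 ≈ 76.3744 mm.

76.37 mm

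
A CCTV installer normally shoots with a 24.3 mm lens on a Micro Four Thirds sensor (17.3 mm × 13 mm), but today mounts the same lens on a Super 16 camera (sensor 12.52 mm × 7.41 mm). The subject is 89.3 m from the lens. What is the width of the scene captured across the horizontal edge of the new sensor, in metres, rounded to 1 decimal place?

The focal length stays 24.3 mm; the relevant sensor dimension is now w = 12.52 mm. Object distance dₒ = 89.3 m = 89300 mm.
Thin-lens field width W = w·(dₒ − f)/f = 12.52 × (89300 − 24.3)/24.3 ≈ 45997.192 mm = 45.9972 m.

46.0 m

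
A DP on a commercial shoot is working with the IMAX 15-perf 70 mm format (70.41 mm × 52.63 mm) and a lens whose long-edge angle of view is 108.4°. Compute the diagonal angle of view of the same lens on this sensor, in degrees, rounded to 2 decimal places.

119.97°

From the long-edge AOV: f = 70.41 / (2·tan(54.2°)) = 70.41 / 2.77307 ≈ 25.3906 mm.
Sensor diagonal = √(70.41² + 52.63²) = √7727.4850 ≈ 87.9061 mm.
Diagonal AOV = 2·arctan(87.9061 / (2 × 25.3906)) = 2·arctan(1.73107) ≈ 119.9720°.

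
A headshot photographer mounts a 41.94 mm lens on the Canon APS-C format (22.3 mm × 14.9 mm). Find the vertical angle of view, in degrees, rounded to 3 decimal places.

20.145°

Angle of view α = 2·arctan(h/2f) with h = 14.9 mm and f = 41.94 mm.
h/2f = 0.17763; arctan(0.17763) ≈ 10.0727°, so α ≈ 20.1453°.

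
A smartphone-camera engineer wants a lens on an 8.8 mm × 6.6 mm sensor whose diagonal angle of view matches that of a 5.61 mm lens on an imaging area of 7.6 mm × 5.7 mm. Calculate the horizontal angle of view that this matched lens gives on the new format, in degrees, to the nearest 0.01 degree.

Sensor diagonal = √(7.6² + 5.7²) = √90.2500 ≈ 9.5000 mm.
Sensor diagonal = √(8.8² + 6.6²) = √121.0000 ≈ 11.0000 mm.
Equal diagonal AOV ⇒ f₂ = f₁ · 11.0000/9.5000 = 5.61 × 1.15789 ≈ 6.4958 mm.
Horizontal AOV on the new format = 2·arctan(8.8 / (2 × 6.4958)) = 2·arctan(0.67736) ≈ 68.2244°.

68.22°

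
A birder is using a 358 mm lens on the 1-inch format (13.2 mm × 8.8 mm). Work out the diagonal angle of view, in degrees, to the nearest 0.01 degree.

Sensor diagonal = √(13.2² + 8.8²) = √251.6800 ≈ 15.8644 mm.
Angle of view α = 2·arctan(d/2f) with d = 15.8644 mm and f = 358 mm.
d/2f = 0.02216; arctan(0.02216) ≈ 1.2693°, so α ≈ 2.5386°.

2.54°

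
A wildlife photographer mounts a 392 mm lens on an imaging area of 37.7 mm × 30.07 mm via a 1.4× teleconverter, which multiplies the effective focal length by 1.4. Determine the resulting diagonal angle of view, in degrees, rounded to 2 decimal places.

5.03°

Effective focal length f = 392 × 1.4 = 548.8 mm.
Sensor diagonal = √(37.7² + 30.07²) = √2325.4949 ≈ 48.2234 mm.
α = 2·arctan(48.223 / (2 × 548.8)) = 2·arctan(0.04394) ≈ 5.0314°.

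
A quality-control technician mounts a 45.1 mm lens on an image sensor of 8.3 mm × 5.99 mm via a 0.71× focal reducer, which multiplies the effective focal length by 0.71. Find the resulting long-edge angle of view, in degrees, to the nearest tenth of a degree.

Effective focal length f = 45.1 × 0.71 = 32.021 mm.
α = 2·arctan(8.3 / (2 × 32.021)) = 2·arctan(0.12960) ≈ 14.7690°.

14.8°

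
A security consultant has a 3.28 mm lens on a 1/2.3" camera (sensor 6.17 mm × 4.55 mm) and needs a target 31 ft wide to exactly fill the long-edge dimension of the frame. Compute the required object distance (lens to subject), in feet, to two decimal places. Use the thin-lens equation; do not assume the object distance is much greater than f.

16.49 ft

W: 31 ft × 304.8 mm/ft = 9448.80 mm.
Magnification m = w/W = dᵢ/dₒ; combined with 1/f = 1/dₒ + 1/dᵢ this gives dₒ = f·(1 + W/w).
dₒ = 3.28 mm × (1 + 9448.8/6.17) = 3.28 × 1532.4100 ≈ 5026.305 mm = 5026.305/304.8 ft = 16.4905 ft.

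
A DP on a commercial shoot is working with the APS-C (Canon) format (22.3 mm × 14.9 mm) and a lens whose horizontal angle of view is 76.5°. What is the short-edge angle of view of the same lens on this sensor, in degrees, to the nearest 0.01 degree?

From the horizontal AOV: f = 22.3 / (2·tan(38.25°)) = 22.3 / 1.57667 ≈ 14.1437 mm.
Short-edge AOV = 2·arctan(14.9 / (2 × 14.1437)) = 2·arctan(0.52674) ≈ 55.5548°.

55.55°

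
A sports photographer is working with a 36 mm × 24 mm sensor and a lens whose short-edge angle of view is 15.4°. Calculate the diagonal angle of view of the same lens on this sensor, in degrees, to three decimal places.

27.397°

From the short-edge AOV: f = 24 / (2·tan(7.7°)) = 24 / 0.27041 ≈ 88.7539 mm.
Sensor diagonal = √(36² + 24²) = √1872.0000 ≈ 43.2666 mm.
Diagonal AOV = 2·arctan(43.2666 / (2 × 88.7539)) = 2·arctan(0.24374) ≈ 27.3969°.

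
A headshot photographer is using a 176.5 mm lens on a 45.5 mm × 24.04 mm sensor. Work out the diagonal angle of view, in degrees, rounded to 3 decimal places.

Sensor diagonal = √(45.5² + 24.04²) = √2648.1716 ≈ 51.4604 mm.
Angle of view α = 2·arctan(d/2f) with d = 51.4604 mm and f = 176.5 mm.
d/2f = 0.14578; arctan(0.14578) ≈ 8.2942°, so α ≈ 16.5883°.

16.588°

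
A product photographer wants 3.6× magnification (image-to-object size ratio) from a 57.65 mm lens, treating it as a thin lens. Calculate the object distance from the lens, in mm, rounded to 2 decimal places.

73.66 mm

With m = dᵢ/dₒ and 1/f = 1/dₒ + 1/dᵢ, substituting dᵢ = m·dₒ gives 1/f = (1 + 1/m)/dₒ, hence dₒ = f·(1 + 1/m).
dₒ = 57.65 × (1 + 1/3.6) = 57.65 × 1.27778 ≈ 73.664 mm.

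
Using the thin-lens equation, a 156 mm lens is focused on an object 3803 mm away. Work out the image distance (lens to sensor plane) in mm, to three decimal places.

1/dᵢ = 1/f − 1/dₒ = 1/156 − 1/3803 = 0.0061473 mm⁻¹.
dᵢ = 1/0.0061473 ≈ 162.6729 mm.

162.673 mm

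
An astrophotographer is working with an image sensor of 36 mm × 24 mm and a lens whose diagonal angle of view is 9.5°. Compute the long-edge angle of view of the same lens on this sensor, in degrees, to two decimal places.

Sensor diagonal = √(36² + 24²) = √1872.0000 ≈ 43.2666 mm.
From the diagonal AOV: f = 43.2666 / (2·tan(4.75°)) = 43.2666 / 0.16619 ≈ 260.3487 mm.
Long-edge AOV = 2·arctan(36 / (2 × 260.3487)) = 2·arctan(0.06914) ≈ 7.9100°.

7.91°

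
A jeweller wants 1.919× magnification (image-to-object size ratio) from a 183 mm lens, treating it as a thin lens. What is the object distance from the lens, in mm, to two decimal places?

278.36 mm

With m = dᵢ/dₒ and 1/f = 1/dₒ + 1/dᵢ, substituting dᵢ = m·dₒ gives 1/f = (1 + 1/m)/dₒ, hence dₒ = f·(1 + 1/m).
dₒ = 183 × (1 + 1/1.919) = 183 × 1.52110 ≈ 278.362 mm.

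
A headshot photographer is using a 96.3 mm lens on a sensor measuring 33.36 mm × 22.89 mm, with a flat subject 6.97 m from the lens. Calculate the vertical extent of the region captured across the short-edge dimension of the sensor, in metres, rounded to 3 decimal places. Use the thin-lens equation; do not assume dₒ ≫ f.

1.634 m

dₒ: 6.97 m = 6970 mm.
Similar triangles through the lens centre give W/dₒ = h/dᵢ; with 1/f = 1/dₒ + 1/dᵢ this gives W = h·(dₒ − f)/f.
W = 22.89 mm × (6970 − 96.3) / 96.3 = 22.89 × 71.3780 ≈ 1633.842 mm = 1.63384 m.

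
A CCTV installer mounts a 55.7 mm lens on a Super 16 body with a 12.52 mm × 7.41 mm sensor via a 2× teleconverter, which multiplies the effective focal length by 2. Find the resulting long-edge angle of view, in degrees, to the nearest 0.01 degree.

Effective focal length f = 55.7 × 2 = 111.4 mm.
α = 2·arctan(12.52 / (2 × 111.4)) = 2·arctan(0.05619) ≈ 6.4326°.

6.43°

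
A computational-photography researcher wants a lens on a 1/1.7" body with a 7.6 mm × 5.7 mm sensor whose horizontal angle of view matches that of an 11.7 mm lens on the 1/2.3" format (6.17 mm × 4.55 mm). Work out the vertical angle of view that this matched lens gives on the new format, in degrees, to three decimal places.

Equal horizontal AOV ⇒ f₂ = f₁ · 7.6/6.17 = 11.7 × 1.23177 ≈ 14.4117 mm.
Vertical AOV on the new format = 2·arctan(5.7 / (2 × 14.4117)) = 2·arctan(0.19776) ≈ 22.3726°.

22.373°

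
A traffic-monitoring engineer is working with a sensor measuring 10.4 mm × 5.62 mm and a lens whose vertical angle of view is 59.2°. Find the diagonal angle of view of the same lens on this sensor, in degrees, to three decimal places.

From the vertical AOV: f = 5.62 / (2·tan(29.6°)) = 5.62 / 1.13616 ≈ 4.9465 mm.
Sensor diagonal = √(10.4² + 5.62²) = √139.7444 ≈ 11.8214 mm.
Diagonal AOV = 2·arctan(11.8214 / (2 × 4.9465)) = 2·arctan(1.19492) ≈ 100.1498°.

100.150°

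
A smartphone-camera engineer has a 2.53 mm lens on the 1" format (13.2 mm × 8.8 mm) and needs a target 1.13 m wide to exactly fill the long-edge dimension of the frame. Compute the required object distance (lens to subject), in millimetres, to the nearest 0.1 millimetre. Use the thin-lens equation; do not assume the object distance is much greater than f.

W: 1.13 m = 1130 mm.
Magnification m = w/W = dᵢ/dₒ; combined with 1/f = 1/dₒ + 1/dᵢ this gives dₒ = f·(1 + W/w).
dₒ = 2.53 mm × (1 + 1130/13.2) = 2.53 × 86.6061 ≈ 219.113 mm.

219.1 mm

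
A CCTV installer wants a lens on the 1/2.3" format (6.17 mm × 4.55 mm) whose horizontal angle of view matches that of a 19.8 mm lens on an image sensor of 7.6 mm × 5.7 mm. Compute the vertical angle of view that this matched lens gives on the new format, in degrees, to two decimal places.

16.11°

Equal horizontal AOV ⇒ f₂ = f₁ · 6.17/7.6 = 19.8 × 0.81184 ≈ 16.0745 mm.
Vertical AOV on the new format = 2·arctan(4.55 / (2 × 16.0745)) = 2·arctan(0.14153) ≈ 16.1110°.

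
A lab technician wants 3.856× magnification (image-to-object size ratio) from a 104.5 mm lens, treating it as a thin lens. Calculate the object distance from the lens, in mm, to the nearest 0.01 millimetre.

With m = dᵢ/dₒ and 1/f = 1/dₒ + 1/dᵢ, substituting dᵢ = m·dₒ gives 1/f = (1 + 1/m)/dₒ, hence dₒ = f·(1 + 1/m).
dₒ = 104.5 × (1 + 1/3.856) = 104.5 × 1.25934 ≈ 131.601 mm.

131.60 mm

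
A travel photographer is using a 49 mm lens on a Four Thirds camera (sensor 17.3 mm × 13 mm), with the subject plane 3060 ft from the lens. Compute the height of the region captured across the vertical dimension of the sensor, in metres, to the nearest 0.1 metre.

247.4 m

dₒ: 3060 ft × 304.8 mm/ft = 932687.97 mm.
Similar triangles through the lens centre give W/dₒ = h/dᵢ; with 1/f = 1/dₒ + 1/dᵢ this gives W = h·(dₒ − f)/f.
W = 13 mm × (932688 − 49) / 49 = 13 × 19033.4484 ≈ 247434.829 mm = 247.435 m.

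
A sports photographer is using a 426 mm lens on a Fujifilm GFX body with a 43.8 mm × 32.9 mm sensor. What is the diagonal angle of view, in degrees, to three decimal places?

Sensor diagonal = √(43.8² + 32.9²) = √3000.8500 ≈ 54.7800 mm.
Angle of view α = 2·arctan(d/2f) with d = 54.7800 mm and f = 426 mm.
d/2f = 0.06430; arctan(0.06430) ≈ 3.6788°, so α ≈ 7.3576°.

7.358°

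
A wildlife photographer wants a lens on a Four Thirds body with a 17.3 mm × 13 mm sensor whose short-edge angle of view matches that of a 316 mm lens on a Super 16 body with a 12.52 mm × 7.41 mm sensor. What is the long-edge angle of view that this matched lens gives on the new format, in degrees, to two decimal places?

1.79°

Equal short-edge AOV ⇒ f₂ = f₁ · 13/7.41 = 316 × 1.75439 ≈ 554.3860 mm.
Long-edge AOV on the new format = 2·arctan(17.3 / (2 × 554.3860)) = 2·arctan(0.01560) ≈ 1.7878°.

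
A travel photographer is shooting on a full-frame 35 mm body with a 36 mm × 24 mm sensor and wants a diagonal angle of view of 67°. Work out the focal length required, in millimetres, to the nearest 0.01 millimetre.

32.68 mm

Sensor diagonal = √(36² + 24²) = √1872.0000 ≈ 43.2666 mm.
From α = 2·arctan(d/2f) we get f = d / (2·tan(α/2)).
With d = 43.2666 mm and α/2 = 33.5°, tan(α/2) ≈ 0.66189, so f ≈ 43.2666 / 1.32377 ≈ 32.6844 mm.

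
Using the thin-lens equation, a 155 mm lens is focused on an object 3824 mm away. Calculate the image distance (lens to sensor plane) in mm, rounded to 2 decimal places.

1/dᵢ = 1/f − 1/dₒ = 1/155 − 1/3824 = 0.0061901 mm⁻¹.
dᵢ = 1/0.0061901 ≈ 161.5481 mm.

161.55 mm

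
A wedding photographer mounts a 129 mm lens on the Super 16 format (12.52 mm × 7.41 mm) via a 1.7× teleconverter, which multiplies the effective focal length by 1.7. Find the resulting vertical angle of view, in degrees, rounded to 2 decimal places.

Effective focal length f = 129 × 1.7 = 219.3 mm.
α = 2·arctan(7.41 / (2 × 219.3)) = 2·arctan(0.01689) ≈ 1.9358°.

1.94°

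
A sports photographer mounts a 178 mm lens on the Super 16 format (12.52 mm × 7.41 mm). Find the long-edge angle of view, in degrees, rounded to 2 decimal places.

4.03°

Angle of view α = 2·arctan(w/2f) with w = 12.52 mm and f = 178 mm.
w/2f = 0.03517; arctan(0.03517) ≈ 2.0142°, so α ≈ 4.0284°.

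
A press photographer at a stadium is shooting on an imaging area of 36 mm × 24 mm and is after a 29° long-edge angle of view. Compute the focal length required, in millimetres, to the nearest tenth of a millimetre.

69.6 mm

From α = 2·arctan(w/2f) we get f = w / (2·tan(α/2)).
With w = 36 mm and α/2 = 14.5°, tan(α/2) ≈ 0.25862, so f ≈ 36 / 0.51724 ≈ 69.6008 mm.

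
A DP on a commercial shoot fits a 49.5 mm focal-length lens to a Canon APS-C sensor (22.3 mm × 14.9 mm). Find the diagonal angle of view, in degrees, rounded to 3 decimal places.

Sensor diagonal = √(22.3² + 14.9²) = √719.3000 ≈ 26.8198 mm.
Angle of view α = 2·arctan(d/2f) with d = 26.8198 mm and f = 49.5 mm.
d/2f = 0.27091; arctan(0.27091) ≈ 15.1580°, so α ≈ 30.3160°.

30.316°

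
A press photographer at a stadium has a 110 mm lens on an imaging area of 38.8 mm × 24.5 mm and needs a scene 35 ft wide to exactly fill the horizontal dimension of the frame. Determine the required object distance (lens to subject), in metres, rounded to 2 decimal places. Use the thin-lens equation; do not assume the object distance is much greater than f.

W: 35 ft × 304.8 mm/ft = 10668.00 mm.
Magnification m = w/W = dᵢ/dₒ; combined with 1/f = 1/dₒ + 1/dᵢ this gives dₒ = f·(1 + W/w).
dₒ = 110 mm × (1 + 10668/38.8) = 110 × 275.9484 ≈ 30354.329 mm = 30.3543 m.

30.35 m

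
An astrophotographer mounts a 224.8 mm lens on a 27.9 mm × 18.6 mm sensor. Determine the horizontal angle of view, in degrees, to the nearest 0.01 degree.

Angle of view α = 2·arctan(w/2f) with w = 27.9 mm and f = 224.8 mm.
w/2f = 0.06206; arctan(0.06206) ≈ 3.5509°, so α ≈ 7.1019°.

7.10°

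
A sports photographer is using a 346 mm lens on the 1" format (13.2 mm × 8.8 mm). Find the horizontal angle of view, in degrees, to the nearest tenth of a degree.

2.2°

Angle of view α = 2·arctan(w/2f) with w = 13.2 mm and f = 346 mm.
w/2f = 0.01908; arctan(0.01908) ≈ 1.0928°, so α ≈ 2.1856°.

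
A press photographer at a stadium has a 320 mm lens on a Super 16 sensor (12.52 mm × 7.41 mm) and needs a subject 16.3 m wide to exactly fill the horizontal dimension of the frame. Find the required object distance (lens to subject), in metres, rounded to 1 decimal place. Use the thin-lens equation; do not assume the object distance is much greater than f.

W: 16.3 m = 16300 mm.
Magnification m = w/W = dᵢ/dₒ; combined with 1/f = 1/dₒ + 1/dᵢ this gives dₒ = f·(1 + W/w).
dₒ = 320 mm × (1 + 16300/12.52) = 320 × 1302.9169 ≈ 416933.419 mm = 416.933 m.

416.9 m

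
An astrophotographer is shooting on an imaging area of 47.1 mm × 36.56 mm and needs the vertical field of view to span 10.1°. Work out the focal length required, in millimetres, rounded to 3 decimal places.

From α = 2·arctan(h/2f) we get f = h / (2·tan(α/2)).
With h = 36.56 mm and α/2 = 5.05°, tan(α/2) ≈ 0.08837, so f ≈ 36.56 / 0.17674 ≈ 206.8620 mm.

206.862 mm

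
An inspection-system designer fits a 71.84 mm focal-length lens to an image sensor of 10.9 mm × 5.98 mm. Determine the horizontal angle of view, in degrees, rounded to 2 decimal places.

Angle of view α = 2·arctan(w/2f) with w = 10.9 mm and f = 71.84 mm.
w/2f = 0.07586; arctan(0.07586) ≈ 4.3383°, so α ≈ 8.6766°.

8.68°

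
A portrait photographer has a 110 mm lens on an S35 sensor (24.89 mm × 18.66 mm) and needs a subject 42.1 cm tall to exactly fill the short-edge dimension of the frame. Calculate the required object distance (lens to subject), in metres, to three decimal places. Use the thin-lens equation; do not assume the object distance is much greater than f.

W: 42.1 cm = 421 mm.
Magnification m = h/W = dᵢ/dₒ; combined with 1/f = 1/dₒ + 1/dᵢ this gives dₒ = f·(1 + W/h).
dₒ = 110 mm × (1 + 421/18.66) = 110 × 23.5616 ≈ 2591.779 mm = 2.59178 m.

2.592 m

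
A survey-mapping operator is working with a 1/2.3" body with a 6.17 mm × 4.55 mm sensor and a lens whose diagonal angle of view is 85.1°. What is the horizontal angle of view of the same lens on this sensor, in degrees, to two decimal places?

72.91°

Sensor diagonal = √(6.17² + 4.55²) = √58.7714 ≈ 7.6663 mm.
From the diagonal AOV: f = 7.6663 / (2·tan(42.55°)) = 7.6663 / 1.83588 ≈ 4.1758 mm.
Horizontal AOV = 2·arctan(6.17 / (2 × 4.1758)) = 2·arctan(0.73878) ≈ 72.9125°.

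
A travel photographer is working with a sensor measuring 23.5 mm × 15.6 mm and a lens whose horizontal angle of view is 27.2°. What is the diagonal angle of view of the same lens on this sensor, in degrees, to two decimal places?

From the horizontal AOV: f = 23.5 / (2·tan(13.6°)) = 23.5 / 0.48385 ≈ 48.5687 mm.
Sensor diagonal = √(23.5² + 15.6²) = √795.6100 ≈ 28.2066 mm.
Diagonal AOV = 2·arctan(28.2066 / (2 × 48.5687)) = 2·arctan(0.29038) ≈ 32.3843°.

32.38°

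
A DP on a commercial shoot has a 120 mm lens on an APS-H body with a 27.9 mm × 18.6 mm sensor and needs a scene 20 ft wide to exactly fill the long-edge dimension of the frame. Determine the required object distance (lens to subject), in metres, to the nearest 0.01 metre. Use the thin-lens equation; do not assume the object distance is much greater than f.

26.34 m

W: 20 ft × 304.8 mm/ft = 6096.00 mm.
Magnification m = w/W = dᵢ/dₒ; combined with 1/f = 1/dₒ + 1/dᵢ this gives dₒ = f·(1 + W/w).
dₒ = 120 mm × (1 + 6096/27.9) = 120 × 219.4946 ≈ 26339.354 mm = 26.3394 m.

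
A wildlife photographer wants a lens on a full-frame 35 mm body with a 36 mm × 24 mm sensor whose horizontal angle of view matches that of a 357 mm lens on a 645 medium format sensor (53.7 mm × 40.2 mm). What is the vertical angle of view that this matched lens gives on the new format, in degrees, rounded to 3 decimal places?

Equal horizontal AOV ⇒ f₂ = f₁ · 36/53.7 = 357 × 0.67039 ≈ 239.3296 mm.
Vertical AOV on the new format = 2·arctan(24 / (2 × 239.3296)) = 2·arctan(0.05014) ≈ 5.7408°.

5.741°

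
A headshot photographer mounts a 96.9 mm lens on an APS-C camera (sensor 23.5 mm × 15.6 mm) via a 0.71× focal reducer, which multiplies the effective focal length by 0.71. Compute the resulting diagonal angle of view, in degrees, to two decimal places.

23.17°

Effective focal length f = 96.9 × 0.71 = 68.799 mm.
Sensor diagonal = √(23.5² + 15.6²) = √795.6100 ≈ 28.2066 mm.
α = 2·arctan(28.207 / (2 × 68.799)) = 2·arctan(0.20499) ≈ 23.1694°.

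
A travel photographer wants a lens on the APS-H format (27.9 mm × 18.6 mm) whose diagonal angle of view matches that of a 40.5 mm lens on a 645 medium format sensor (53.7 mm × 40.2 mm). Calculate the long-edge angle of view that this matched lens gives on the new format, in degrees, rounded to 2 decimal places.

Sensor diagonal = √(53.7² + 40.2²) = √4499.7300 ≈ 67.0800 mm.
Sensor diagonal = √(27.9² + 18.6²) = √1124.3700 ≈ 33.5316 mm.
Equal diagonal AOV ⇒ f₂ = f₁ · 33.5316/67.0800 = 40.5 × 0.49987 ≈ 20.2449 mm.
Long-edge AOV on the new format = 2·arctan(27.9 / (2 × 20.2449)) = 2·arctan(0.68906) ≈ 69.1384°.

69.14°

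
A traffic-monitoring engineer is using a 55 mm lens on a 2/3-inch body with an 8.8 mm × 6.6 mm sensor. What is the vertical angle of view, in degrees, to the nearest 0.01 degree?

6.87°

Angle of view α = 2·arctan(h/2f) with h = 6.6 mm and f = 55 mm.
h/2f = 0.06000; arctan(0.06000) ≈ 3.4336°, so α ≈ 6.8673°.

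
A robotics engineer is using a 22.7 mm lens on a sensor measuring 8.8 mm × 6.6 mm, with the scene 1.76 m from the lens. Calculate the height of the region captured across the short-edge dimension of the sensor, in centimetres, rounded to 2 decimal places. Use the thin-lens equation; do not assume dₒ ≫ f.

dₒ: 1.76 m = 1760 mm.
Similar triangles through the lens centre give W/dₒ = h/dᵢ; with 1/f = 1/dₒ + 1/dᵢ this gives W = h·(dₒ − f)/f.
W = 6.6 mm × (1760 − 22.7) / 22.7 = 6.6 × 76.5330 ≈ 505.118 mm = 50.5118 cm.

50.51 cm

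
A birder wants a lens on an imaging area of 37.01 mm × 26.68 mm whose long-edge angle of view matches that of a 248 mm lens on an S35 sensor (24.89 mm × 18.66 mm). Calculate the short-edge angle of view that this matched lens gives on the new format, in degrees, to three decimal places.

Equal long-edge AOV ⇒ f₂ = f₁ · 37.01/24.89 = 248 × 1.48694 ≈ 368.7618 mm.
Short-edge AOV on the new format = 2·arctan(26.68 / (2 × 368.7618)) = 2·arctan(0.03618) ≈ 4.1436°.

4.144°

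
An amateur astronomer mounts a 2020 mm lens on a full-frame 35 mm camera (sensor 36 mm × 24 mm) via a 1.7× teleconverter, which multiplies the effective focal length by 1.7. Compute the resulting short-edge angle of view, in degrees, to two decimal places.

0.40°

Effective focal length f = 2020 × 1.7 = 3434 mm.
α = 2·arctan(24 / (2 × 3434)) = 2·arctan(0.00349) ≈ 0.4004°.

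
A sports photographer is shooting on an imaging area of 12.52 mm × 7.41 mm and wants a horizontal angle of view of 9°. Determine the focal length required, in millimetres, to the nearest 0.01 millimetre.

79.54 mm

From α = 2·arctan(w/2f) we get f = w / (2·tan(α/2)).
With w = 12.52 mm and α/2 = 4.5°, tan(α/2) ≈ 0.07870, so f ≈ 12.52 / 0.15740 ≈ 79.5408 mm.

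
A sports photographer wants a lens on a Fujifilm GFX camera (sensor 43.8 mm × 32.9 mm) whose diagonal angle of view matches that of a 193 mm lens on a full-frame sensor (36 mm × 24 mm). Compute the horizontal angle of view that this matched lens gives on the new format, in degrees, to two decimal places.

Sensor diagonal = √(36² + 24²) = √1872.0000 ≈ 43.2666 mm.
Sensor diagonal = √(43.8² + 32.9²) = √3000.8500 ≈ 54.7800 mm.
Equal diagonal AOV ⇒ f₂ = f₁ · 54.7800/43.2666 = 193 × 1.26610 ≈ 244.3580 mm.
Horizontal AOV on the new format = 2·arctan(43.8 / (2 × 244.3580)) = 2·arctan(0.08962) ≈ 10.2426°.

10.24°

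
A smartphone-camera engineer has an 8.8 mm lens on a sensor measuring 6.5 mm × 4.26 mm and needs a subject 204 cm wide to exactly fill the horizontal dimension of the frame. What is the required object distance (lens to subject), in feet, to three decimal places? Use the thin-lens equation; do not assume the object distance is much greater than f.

W: 204 cm = 2040 mm.
Magnification m = w/W = dᵢ/dₒ; combined with 1/f = 1/dₒ + 1/dᵢ this gives dₒ = f·(1 + W/w).
dₒ = 8.8 mm × (1 + 2040/6.5) = 8.8 × 314.8462 ≈ 2770.646 mm = 2770.646/304.8 ft = 9.09005 ft.

9.090 ft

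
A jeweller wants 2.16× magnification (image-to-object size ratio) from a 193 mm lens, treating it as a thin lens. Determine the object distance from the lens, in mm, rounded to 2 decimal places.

With m = dᵢ/dₒ and 1/f = 1/dₒ + 1/dᵢ, substituting dᵢ = m·dₒ gives 1/f = (1 + 1/m)/dₒ, hence dₒ = f·(1 + 1/m).
dₒ = 193 × (1 + 1/2.16) = 193 × 1.46296 ≈ 282.352 mm.

282.35 mm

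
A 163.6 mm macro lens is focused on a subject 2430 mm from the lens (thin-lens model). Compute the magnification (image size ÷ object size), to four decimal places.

Thin lens: 1/f = 1/dₒ + 1/dᵢ → 1/dᵢ = 1/163.6 − 1/2430 = 0.0057009 mm⁻¹, so dᵢ ≈ 175.4095 mm.
Magnification m = dᵢ/dₒ = 175.4095/2430 ≈ 0.07218.

0.0722×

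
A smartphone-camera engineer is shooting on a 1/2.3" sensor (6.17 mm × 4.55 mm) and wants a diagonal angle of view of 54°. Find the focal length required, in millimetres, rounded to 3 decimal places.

Sensor diagonal = √(6.17² + 4.55²) = √58.7714 ≈ 7.6663 mm.
From α = 2·arctan(d/2f) we get f = d / (2·tan(α/2)).
With d = 7.6663 mm and α/2 = 27°, tan(α/2) ≈ 0.50953, so f ≈ 7.6663 / 1.01905 ≈ 7.5229 mm.

7.523 mm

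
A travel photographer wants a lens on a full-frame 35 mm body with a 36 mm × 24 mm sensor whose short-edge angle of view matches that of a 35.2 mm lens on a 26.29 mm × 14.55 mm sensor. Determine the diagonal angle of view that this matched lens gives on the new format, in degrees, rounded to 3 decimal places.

40.870°

Equal short-edge AOV ⇒ f₂ = f₁ · 24/14.55 = 35.2 × 1.64948 ≈ 58.0619 mm.
Sensor diagonal = √(36² + 24²) = √1872.0000 ≈ 43.2666 mm.
Diagonal AOV on the new format = 2·arctan(43.2666 / (2 × 58.0619)) = 2·arctan(0.37259) ≈ 40.8699°.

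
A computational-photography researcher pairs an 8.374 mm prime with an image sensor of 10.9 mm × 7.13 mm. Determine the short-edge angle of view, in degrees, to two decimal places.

46.12°

Angle of view α = 2·arctan(h/2f) with h = 7.13 mm and f = 8.374 mm.
h/2f = 0.42572; arctan(0.42572) ≈ 23.0605°, so α ≈ 46.1211°.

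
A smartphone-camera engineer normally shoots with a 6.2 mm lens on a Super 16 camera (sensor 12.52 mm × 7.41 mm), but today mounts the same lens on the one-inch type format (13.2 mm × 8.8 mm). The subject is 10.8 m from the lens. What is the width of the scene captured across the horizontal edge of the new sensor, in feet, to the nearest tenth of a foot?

75.4 ft

The focal length stays 6.2 mm; the relevant sensor dimension is now w = 13.2 mm. Object distance dₒ = 10.8 m = 10800 mm.
Thin-lens field width W = w·(dₒ − f)/f = 13.2 × (10800 − 6.2)/6.2 ≈ 22980.348 mm = 22980.348/304.8 ft = 75.3948 ft.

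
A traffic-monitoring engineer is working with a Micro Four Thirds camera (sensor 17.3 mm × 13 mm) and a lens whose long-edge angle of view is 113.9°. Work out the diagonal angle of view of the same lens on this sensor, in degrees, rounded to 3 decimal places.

125.037°

From the long-edge AOV: f = 17.3 / (2·tan(56.95°)) = 17.3 / 3.07385 ≈ 5.6281 mm.
Sensor diagonal = √(17.3² + 13²) = √468.2900 ≈ 21.6400 mm.
Diagonal AOV = 2·arctan(21.6400 / (2 × 5.6281)) = 2·arctan(1.92249) ≈ 125.0369°.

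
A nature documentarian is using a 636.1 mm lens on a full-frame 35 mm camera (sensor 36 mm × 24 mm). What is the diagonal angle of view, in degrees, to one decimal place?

Sensor diagonal = √(36² + 24²) = √1872.0000 ≈ 43.2666 mm.
Angle of view α = 2·arctan(d/2f) with d = 43.2666 mm and f = 636.1 mm.
d/2f = 0.03401; arctan(0.03401) ≈ 1.9478°, so α ≈ 3.8957°.

3.9°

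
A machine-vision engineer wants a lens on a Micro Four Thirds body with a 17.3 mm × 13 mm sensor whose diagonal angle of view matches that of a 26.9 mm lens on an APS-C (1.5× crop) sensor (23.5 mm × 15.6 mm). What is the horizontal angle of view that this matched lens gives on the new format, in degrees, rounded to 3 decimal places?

Sensor diagonal = √(23.5² + 15.6²) = √795.6100 ≈ 28.2066 mm.
Sensor diagonal = √(17.3² + 13²) = √468.2900 ≈ 21.6400 mm.
Equal diagonal AOV ⇒ f₂ = f₁ · 21.6400/28.2066 = 26.9 × 0.76720 ≈ 20.6376 mm.
Horizontal AOV on the new format = 2·arctan(17.3 / (2 × 20.6376)) = 2·arctan(0.41914) ≈ 45.4808°.

45.481°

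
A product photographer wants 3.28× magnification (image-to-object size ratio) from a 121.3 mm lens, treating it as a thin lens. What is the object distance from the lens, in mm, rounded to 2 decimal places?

158.28 mm

With m = dᵢ/dₒ and 1/f = 1/dₒ + 1/dᵢ, substituting dᵢ = m·dₒ gives 1/f = (1 + 1/m)/dₒ, hence dₒ = f·(1 + 1/m).
dₒ = 121.3 × (1 + 1/3.28) = 121.3 × 1.30488 ≈ 158.282 mm.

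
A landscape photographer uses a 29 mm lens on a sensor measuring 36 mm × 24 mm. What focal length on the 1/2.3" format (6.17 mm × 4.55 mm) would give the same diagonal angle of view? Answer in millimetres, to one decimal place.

5.1 mm

Sensor diagonal = √(36² + 24²) = √1872.0000 ≈ 43.2666 mm.
Sensor diagonal = √(6.17² + 4.55²) = √58.7714 ≈ 7.6663 mm.
Equal angle of view means equal diagonal/f ratio, so f₂ = f₁ · (diagonal₂/diagonal₁) = 29 × 7.6663/43.2666.
f₂ = 29 × 0.17719 ≈ 5.138 mm.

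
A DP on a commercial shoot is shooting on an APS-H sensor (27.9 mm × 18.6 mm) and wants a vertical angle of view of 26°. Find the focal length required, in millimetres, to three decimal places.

From α = 2·arctan(h/2f) we get f = h / (2·tan(α/2)).
With h = 18.6 mm and α/2 = 13°, tan(α/2) ≈ 0.23087, so f ≈ 18.6 / 0.46174 ≈ 40.2827 mm.

40.283 mm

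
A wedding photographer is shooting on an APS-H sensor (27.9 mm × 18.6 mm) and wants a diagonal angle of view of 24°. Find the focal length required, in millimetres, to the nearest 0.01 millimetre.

78.88 mm

Sensor diagonal = √(27.9² + 18.6²) = √1124.3700 ≈ 33.5316 mm.
From α = 2·arctan(d/2f) we get f = d / (2·tan(α/2)).
With d = 33.5316 mm and α/2 = 12°, tan(α/2) ≈ 0.21256, so f ≈ 33.5316 / 0.42511 ≈ 78.8770 mm.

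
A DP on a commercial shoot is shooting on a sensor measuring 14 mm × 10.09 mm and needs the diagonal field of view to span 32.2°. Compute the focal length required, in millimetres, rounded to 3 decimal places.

Sensor diagonal = √(14² + 10.09²) = √297.8081 ≈ 17.2571 mm.
From α = 2·arctan(d/2f) we get f = d / (2·tan(α/2)).
With d = 17.2571 mm and α/2 = 16.1°, tan(α/2) ≈ 0.28864, so f ≈ 17.2571 / 0.57727 ≈ 29.8943 mm.

29.894 mm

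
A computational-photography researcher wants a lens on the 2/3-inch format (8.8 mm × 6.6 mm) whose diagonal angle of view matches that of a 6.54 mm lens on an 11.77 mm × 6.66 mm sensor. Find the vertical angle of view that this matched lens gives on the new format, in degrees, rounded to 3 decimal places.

Sensor diagonal = √(11.77² + 6.66²) = √182.8885 ≈ 13.5236 mm.
Sensor diagonal = √(8.8² + 6.6²) = √121.0000 ≈ 11.0000 mm.
Equal diagonal AOV ⇒ f₂ = f₁ · 11.0000/13.5236 = 6.54 × 0.81339 ≈ 5.3196 mm.
Vertical AOV on the new format = 2·arctan(6.6 / (2 × 5.3196)) = 2·arctan(0.62035) ≈ 63.6268°.

63.627°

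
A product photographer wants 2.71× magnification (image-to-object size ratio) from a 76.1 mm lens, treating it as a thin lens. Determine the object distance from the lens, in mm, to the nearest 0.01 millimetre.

With m = dᵢ/dₒ and 1/f = 1/dₒ + 1/dᵢ, substituting dᵢ = m·dₒ gives 1/f = (1 + 1/m)/dₒ, hence dₒ = f·(1 + 1/m).
dₒ = 76.1 × (1 + 1/2.71) = 76.1 × 1.36900 ≈ 104.181 mm.

104.18 mm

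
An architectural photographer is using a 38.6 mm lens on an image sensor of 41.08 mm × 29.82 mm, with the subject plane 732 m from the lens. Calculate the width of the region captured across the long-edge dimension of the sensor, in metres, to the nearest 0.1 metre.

779.0 m

dₒ: 732 m = 732000 mm.
Similar triangles through the lens centre give W/dₒ = w/dᵢ; with 1/f = 1/dₒ + 1/dᵢ this gives W = w·(dₒ − f)/f.
W = 41.08 mm × (732000 − 38.6) / 38.6 = 41.08 × 18962.7306 ≈ 778988.972 mm = 778.989 m.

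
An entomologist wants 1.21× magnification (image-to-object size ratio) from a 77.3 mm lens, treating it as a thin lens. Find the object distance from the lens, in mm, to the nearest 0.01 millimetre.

With m = dᵢ/dₒ and 1/f = 1/dₒ + 1/dᵢ, substituting dᵢ = m·dₒ gives 1/f = (1 + 1/m)/dₒ, hence dₒ = f·(1 + 1/m).
dₒ = 77.3 × (1 + 1/1.21) = 77.3 × 1.82645 ≈ 141.184 mm.

141.18 mm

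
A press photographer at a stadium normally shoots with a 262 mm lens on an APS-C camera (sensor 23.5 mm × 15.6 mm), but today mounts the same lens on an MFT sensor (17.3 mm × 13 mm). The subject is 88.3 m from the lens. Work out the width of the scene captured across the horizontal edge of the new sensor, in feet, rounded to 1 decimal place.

The focal length stays 262 mm; the relevant sensor dimension is now w = 17.3 mm. Object distance dₒ = 88.3 m = 88300 mm.
Thin-lens field width W = w·(dₒ − f)/f = 17.3 × (88300 − 262)/262 ≈ 5813.196 mm = 5813.196/304.8 ft = 19.0722 ft.

19.1 ft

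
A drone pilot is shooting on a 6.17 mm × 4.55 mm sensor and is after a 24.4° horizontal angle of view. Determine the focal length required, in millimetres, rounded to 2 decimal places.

From α = 2·arctan(w/2f) we get f = w / (2·tan(α/2)).
With w = 6.17 mm and α/2 = 12.2°, tan(α/2) ≈ 0.21621, so f ≈ 6.17 / 0.43242 ≈ 14.2687 mm.

14.27 mm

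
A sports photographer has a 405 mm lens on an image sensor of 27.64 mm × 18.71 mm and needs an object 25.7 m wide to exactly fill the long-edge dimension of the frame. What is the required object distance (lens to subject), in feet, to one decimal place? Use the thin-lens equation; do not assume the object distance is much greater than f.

W: 25.7 m = 25700 mm.
Magnification m = w/W = dᵢ/dₒ; combined with 1/f = 1/dₒ + 1/dᵢ this gives dₒ = f·(1 + W/w).
dₒ = 405 mm × (1 + 25700/27.64) = 405 × 930.8119 ≈ 376978.806 mm = 376978.806/304.8 ft = 1236.81 ft.

1236.8 ft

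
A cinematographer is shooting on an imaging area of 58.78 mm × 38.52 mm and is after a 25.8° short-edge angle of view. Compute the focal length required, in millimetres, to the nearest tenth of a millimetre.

84.1 mm

From α = 2·arctan(h/2f) we get f = h / (2·tan(α/2)).
With h = 38.52 mm and α/2 = 12.9°, tan(α/2) ≈ 0.22903, so f ≈ 38.52 / 0.45806 ≈ 84.0936 mm.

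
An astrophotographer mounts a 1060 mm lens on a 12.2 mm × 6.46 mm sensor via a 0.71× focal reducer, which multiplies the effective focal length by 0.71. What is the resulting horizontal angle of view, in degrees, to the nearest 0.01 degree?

0.93°

Effective focal length f = 1060 × 0.71 = 752.6 mm.
α = 2·arctan(12.2 / (2 × 752.6)) = 2·arctan(0.00811) ≈ 0.9288°.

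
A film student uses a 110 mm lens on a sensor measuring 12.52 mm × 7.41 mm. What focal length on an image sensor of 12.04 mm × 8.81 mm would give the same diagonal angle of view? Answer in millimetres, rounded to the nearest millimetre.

113 mm

Sensor diagonal = √(12.52² + 7.41²) = √211.6585 ≈ 14.5485 mm.
Sensor diagonal = √(12.04² + 8.81²) = √222.5777 ≈ 14.9190 mm.
Equal angle of view means equal diagonal/f ratio, so f₂ = f₁ · (diagonal₂/diagonal₁) = 110 × 14.9190/14.5485.
f₂ = 110 × 1.02547 ≈ 112.802 mm.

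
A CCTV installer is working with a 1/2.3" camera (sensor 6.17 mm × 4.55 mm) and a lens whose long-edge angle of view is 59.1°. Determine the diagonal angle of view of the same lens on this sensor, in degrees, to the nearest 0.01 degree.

70.32°

From the long-edge AOV: f = 6.17 / (2·tan(29.55°)) = 6.17 / 1.13385 ≈ 5.4416 mm.
Sensor diagonal = √(6.17² + 4.55²) = √58.7714 ≈ 7.6663 mm.
Diagonal AOV = 2·arctan(7.6663 / (2 × 5.4416)) = 2·arctan(0.70441) ≈ 70.3223°.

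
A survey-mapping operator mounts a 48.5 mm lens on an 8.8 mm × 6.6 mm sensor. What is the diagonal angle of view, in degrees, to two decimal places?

12.94°

Sensor diagonal = √(8.8² + 6.6²) = √121.0000 ≈ 11.0000 mm.
Angle of view α = 2·arctan(d/2f) with d = 11.0000 mm and f = 48.5 mm.
d/2f = 0.11340; arctan(0.11340) ≈ 6.4698°, so α ≈ 12.9396°.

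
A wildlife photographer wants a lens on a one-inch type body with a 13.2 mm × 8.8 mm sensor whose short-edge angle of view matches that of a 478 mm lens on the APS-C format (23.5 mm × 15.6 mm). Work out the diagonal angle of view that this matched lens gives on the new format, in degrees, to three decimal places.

3.370°

Equal short-edge AOV ⇒ f₂ = f₁ · 8.8/15.6 = 478 × 0.56410 ≈ 269.6410 mm.
Sensor diagonal = √(13.2² + 8.8²) = √251.6800 ≈ 15.8644 mm.
Diagonal AOV on the new format = 2·arctan(15.8644 / (2 × 269.6410)) = 2·arctan(0.02942) ≈ 3.3700°.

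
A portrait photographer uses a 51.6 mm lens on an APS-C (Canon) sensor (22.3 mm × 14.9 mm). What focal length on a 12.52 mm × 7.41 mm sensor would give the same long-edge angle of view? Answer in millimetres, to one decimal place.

29.0 mm

Equal angle of view means equal width/f ratio, so f₂ = f₁ · (width₂/width₁) = 51.6 × 12.52/22.3.
f₂ = 51.6 × 0.56143 ≈ 28.970 mm.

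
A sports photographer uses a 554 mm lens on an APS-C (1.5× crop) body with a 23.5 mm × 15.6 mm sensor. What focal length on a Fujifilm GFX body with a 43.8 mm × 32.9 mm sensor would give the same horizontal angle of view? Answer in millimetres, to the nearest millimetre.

1033 mm

Equal angle of view means equal width/f ratio, so f₂ = f₁ · (width₂/width₁) = 554 × 43.8/23.5.
f₂ = 554 × 1.86383 ≈ 1032.562 mm.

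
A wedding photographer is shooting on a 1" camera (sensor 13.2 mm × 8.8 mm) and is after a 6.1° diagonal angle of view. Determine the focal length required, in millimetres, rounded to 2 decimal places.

Sensor diagonal = √(13.2² + 8.8²) = √251.6800 ≈ 15.8644 mm.
From α = 2·arctan(d/2f) we get f = d / (2·tan(α/2)).
With d = 15.8644 mm and α/2 = 3.05°, tan(α/2) ≈ 0.05328, so f ≈ 15.8644 / 0.10657 ≈ 148.8698 mm.

148.87 mm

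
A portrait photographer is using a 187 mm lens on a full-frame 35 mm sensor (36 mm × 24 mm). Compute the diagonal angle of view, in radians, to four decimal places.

0.2303 rad

Sensor diagonal = √(36² + 24²) = √1872.0000 ≈ 43.2666 mm.
Angle of view α = 2·arctan(d/2f) with d = 43.2666 mm and f = 187 mm.
d/2f = 0.11569; arctan(0.11569) ≈ 0.1152 rad, so α ≈ 0.2303 rad.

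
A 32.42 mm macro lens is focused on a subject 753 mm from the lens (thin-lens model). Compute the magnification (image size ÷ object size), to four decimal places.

Thin lens: 1/f = 1/dₒ + 1/dᵢ → 1/dᵢ = 1/32.42 − 1/753 = 0.0295171 mm⁻¹, so dᵢ ≈ 33.8786 mm.
Magnification m = dᵢ/dₒ = 33.8786/753 ≈ 0.04499.

0.0450×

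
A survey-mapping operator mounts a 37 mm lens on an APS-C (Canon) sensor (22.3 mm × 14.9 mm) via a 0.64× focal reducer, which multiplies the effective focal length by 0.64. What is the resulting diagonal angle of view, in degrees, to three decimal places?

Effective focal length f = 37 × 0.64 = 23.68 mm.
Sensor diagonal = √(22.3² + 14.9²) = √719.3000 ≈ 26.8198 mm.
α = 2·arctan(26.820 / (2 × 23.68)) = 2·arctan(0.56630) ≈ 59.0454°.

59.045°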